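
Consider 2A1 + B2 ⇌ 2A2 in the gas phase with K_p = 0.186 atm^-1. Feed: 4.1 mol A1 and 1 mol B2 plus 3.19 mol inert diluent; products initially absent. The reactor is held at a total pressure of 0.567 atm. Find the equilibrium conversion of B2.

Let X = conversion of B2 (basis 1 mol B2); extent of reaction ξ = X.
Moles: n_A1 = 4.1 − 2X; n_B2 = 1 − X; n_A2 = 2X; n_I = 3.19 (inert).
Total moles n_T = 8.29 − X.
Mole fractions y_i = n_i/n_T; K_p = p_A2^2 / (p_A1^2 p_B2) with p_i = y_i·P.
Substituting and setting equal to 0.186 atm^-1 gives a polynomial in X; the root in (0,1) is X = 0.191.

X = 0.191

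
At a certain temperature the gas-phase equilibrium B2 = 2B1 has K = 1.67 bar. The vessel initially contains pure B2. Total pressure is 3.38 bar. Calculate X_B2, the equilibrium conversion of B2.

Basis: 1 mol B2 initially; let X = conversion of B2. Extent ξ = X.
Moles: n_B2 = 1 − X; n_B1 = 2X.
Total moles n_T = 1 + X.
With p_i = (n_i/n_T)P, K = p_B1^2 / (p_B2).
This yields a degree-2 equation in X; solving on (0,1), X = 0.332.

X = 0.332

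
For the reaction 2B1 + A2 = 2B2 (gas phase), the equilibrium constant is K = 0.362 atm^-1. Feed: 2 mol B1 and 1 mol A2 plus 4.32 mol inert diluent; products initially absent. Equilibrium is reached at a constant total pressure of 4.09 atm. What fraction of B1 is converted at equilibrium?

X = 0.280

Basis: 2 mol B1 initially; let X = conversion of B1. Extent ξ = X.
Species balance: n_B1 = 2 − 2X; n_A2 = 1 − X; n_B2 = 2X; n_I = 4.32 (inert).
Total moles n_T = 7.32 − X.
y_i = n_i/n_T, p_i = y_i·P. K = p_B2^2 / (p_B1^2 p_A2).
Substituting and setting equal to 0.362 atm^-1 gives a polynomial in X; the root in (0,1) is X = 0.280.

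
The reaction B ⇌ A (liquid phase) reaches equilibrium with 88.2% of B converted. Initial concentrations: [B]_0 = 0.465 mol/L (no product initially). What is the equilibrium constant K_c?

K_c = 7.47

Let X = conversion of B.
Concentrations: [B] = 0.465 − 0.465X; [A] = 0.465X.
At X = 0.882: [B] = 0.0549, [A] = 0.41.
K_c = [A] / ([B]) = 7.47.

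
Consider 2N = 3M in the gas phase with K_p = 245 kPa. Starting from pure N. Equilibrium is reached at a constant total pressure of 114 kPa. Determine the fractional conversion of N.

Let X = conversion of N (basis 1 mol N); extent of reaction ξ = 0.5X.
At extent ξ: n_N = 1 − X; n_M = 1.5X.
Summing: n_T = 1 + 0.5X.
Mole fractions y_i = n_i/n_T; K_p = p_M^3 / (p_N^2) with p_i = y_i·P.
Setting this equal to 245 kPa and taking the physical root (0 < X < 1) gives X = 0.549.

X = 0.549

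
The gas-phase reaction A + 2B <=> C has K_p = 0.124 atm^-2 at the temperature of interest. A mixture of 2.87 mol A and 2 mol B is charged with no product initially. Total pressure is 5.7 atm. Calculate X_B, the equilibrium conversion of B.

X = 0.544

Basis: 2 mol B initially; let X = conversion of B. Extent ξ = X.
At extent ξ: n_A = 2.87 − X; n_B = 2 − 2X; n_C = X.
n_T = Σnᵢ = 4.87 − 2X.
Mole fractions y_i = n_i/n_T; K_p = p_C / (p_A p_B^2) with p_i = y_i·P.
This yields a degree-3 equation in X; solving on (0,1), X = 0.544.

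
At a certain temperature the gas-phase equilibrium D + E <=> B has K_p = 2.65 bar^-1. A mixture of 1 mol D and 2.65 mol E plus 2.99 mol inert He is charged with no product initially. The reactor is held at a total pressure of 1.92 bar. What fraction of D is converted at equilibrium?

X = 0.631

Basis: 1 mol D initially; let X = conversion of D. Extent ξ = X.
At extent ξ: n_D = 1 − X; n_E = 2.65 − X; n_B = X; n_I = 2.99 (inert).
n_T = Σnᵢ = 6.64 − X.
Mole fractions y_i = n_i/n_T; K_p = p_B / (p_D p_E) with p_i = y_i·P.
Setting this equal to 2.65 bar^-1 and taking the physical root (0 < X < 1) gives X = 0.631.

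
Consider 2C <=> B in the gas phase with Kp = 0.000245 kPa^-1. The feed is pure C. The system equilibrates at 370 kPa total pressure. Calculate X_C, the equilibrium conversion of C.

X = 0.143

Let X = conversion of C (basis 1 mol C); extent of reaction ξ = 0.5X.
Mole table: n_C = 1 − X; n_B = 0.5X.
Summing: n_T = 1 − 0.5X.
Mole fractions y_i = n_i/n_T; Kp = p_B / (p_C^2) with p_i = y_i·P.
Substituting and setting equal to 0.000245 kPa^-1 gives a polynomial in X; the root in (0,1) is X = 0.143.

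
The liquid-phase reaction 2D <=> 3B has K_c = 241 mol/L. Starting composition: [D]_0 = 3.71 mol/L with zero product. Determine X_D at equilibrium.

Let X = conversion of D; extent ξ = 3.71X/2 mol/L.
Concentrations: [D] = 3.71 − 3.71X; [B] = 5.56X.
K_c = [B]^3 / ([D]^2).
Solving K_c = 241 for X ∈ (0,1): X = 0.828.

X = 0.828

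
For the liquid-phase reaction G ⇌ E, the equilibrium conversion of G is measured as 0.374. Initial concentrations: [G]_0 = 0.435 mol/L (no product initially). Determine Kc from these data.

Kc = 0.597

Let X = conversion of G.
Concentrations: [G] = 0.435 − 0.435X; [E] = 0.435X.
At X = 0.374: [G] = 0.272, [E] = 0.163.
Kc = [E] / ([G]) = 0.597.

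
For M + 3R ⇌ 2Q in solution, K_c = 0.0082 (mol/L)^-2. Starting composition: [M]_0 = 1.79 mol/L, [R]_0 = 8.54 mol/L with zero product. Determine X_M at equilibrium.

X = 0.413

Let X = conversion of M; extent ξ = 1.79·X mol/L.
Concentrations: [M] = 1.79 − 1.79X; [R] = 8.54 − 5.37X; [Q] = 3.58X.
K_c = [Q]^2 / ([M] [R]^3).
Setting equal to 0.0082 and solving for X on (0,1) gives X = 0.413.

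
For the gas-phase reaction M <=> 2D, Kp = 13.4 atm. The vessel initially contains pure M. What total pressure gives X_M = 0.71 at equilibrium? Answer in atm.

Let X = conversion of M (basis 1 mol M); extent of reaction ξ = X.
Moles: n_M = 1 − X; n_D = 2X.
Summing: n_T = 1 + X.
Kp = p_D^2 / (p_M) with p_i = (n_i/n_T)·P.
At X = 0.71: the mole-fraction product g(X) = Π y_i^ν_i = 4.066. Since Kp = g(X)·P^{1}, P = (Kp/g)^(1/1) = (13.4/4.066)^(1/1) = 3.3 atm.

P = 3.3 atm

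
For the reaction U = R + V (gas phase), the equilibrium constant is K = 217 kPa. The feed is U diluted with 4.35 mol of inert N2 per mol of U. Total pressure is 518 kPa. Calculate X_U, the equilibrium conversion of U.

X = 0.769

Basis: 1 mol U initially; let X = conversion of U. Extent ξ = X.
Species balance: n_U = 1 − X; n_R = X; n_V = X; n_I = 4.35 (inert).
n_T = Σnᵢ = 5.35 + X.
Mole fractions y_i = n_i/n_T; K = p_R p_V / (p_U) with p_i = y_i·P.
Substituting and setting equal to 217 kPa gives a polynomial in X; the root in (0,1) is X = 0.769.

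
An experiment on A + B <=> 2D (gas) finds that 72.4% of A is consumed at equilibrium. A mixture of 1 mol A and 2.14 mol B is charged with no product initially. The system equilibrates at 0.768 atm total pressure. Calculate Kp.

Kp = 5.36

Basis: 1 mol A initially; let X = conversion of A. Extent ξ = X.
Moles: n_A = 1 − X; n_B = 2.14 − X; n_D = 2X.
n_T stays at 3.14 (no change in mole number).
At X = 0.724: n_A = 0.276, n_B = 1.42, n_D = 1.45, n_T = 3.14.
p_i = (n_i/n_T)·P. Kp = p_D^2 / (p_A p_B) = 5.36.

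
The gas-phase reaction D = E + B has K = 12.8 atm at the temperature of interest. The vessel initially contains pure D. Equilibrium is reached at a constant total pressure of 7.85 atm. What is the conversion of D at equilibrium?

Basis: 1 mol D initially; let X = conversion of D. Extent ξ = X.
Mole table: n_D = 1 − X; n_E = X; n_B = X.
Summing: n_T = 1 + X.
Mole fractions y_i = n_i/n_T; K = p_E p_B / (p_D) with p_i = y_i·P.
Equating to 12.8 atm and solving on 0 < X < 1: X = 0.787.

X = 0.787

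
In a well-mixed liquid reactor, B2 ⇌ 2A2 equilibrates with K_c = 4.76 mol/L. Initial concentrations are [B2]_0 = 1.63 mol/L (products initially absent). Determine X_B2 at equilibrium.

X = 0.564

Let X = conversion of B2; extent ξ = 1.63·X mol/L.
Concentrations: [B2] = 1.63 − 1.63X; [A2] = 3.26X.
K_c = [A2]^2 / ([B2]).
This equals 4.76 at X = 0.564 (the root in 0 < X < 1).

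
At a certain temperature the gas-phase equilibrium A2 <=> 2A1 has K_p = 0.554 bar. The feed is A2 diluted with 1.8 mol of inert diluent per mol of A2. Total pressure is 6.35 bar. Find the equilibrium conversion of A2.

Take 1 mol A2 as basis and let X be its fractional conversion, so ξ = X.
Mole table: n_A2 = 1 − X; n_A1 = 2X; n_I = 1.8 (inert).
Summing: n_T = 2.8 + X.
Mole fractions y_i = n_i/n_T; K_p = p_A1^2 / (p_A2) with p_i = y_i·P.
Setting this equal to 0.554 bar and taking the physical root (0 < X < 1) gives X = 0.226.

X = 0.226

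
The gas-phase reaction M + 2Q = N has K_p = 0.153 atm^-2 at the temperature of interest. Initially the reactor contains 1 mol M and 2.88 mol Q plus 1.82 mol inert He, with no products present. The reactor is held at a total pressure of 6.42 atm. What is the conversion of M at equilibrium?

X = 0.502

Basis: 1 mol M initially; let X = conversion of M. Extent ξ = X.
At extent ξ: n_M = 1 − X; n_Q = 2.88 − 2X; n_N = X; n_I = 1.82 (inert).
Total moles n_T = 5.7 − 2X.
y_i = n_i/n_T, p_i = y_i·P. K_p = p_N / (p_M p_Q^2).
Equating to 0.153 atm^-2 and solving on 0 < X < 1: X = 0.502.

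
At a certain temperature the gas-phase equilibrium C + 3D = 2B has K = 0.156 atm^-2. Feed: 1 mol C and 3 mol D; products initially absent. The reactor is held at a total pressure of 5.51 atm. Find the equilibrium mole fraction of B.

Take 1 mol C as basis and let X be its fractional conversion, so ξ = X.
Species balance: n_C = 1 − X; n_D = 3 − 3X; n_B = 2X.
Total moles n_T = 4 − 2X.
y_i = n_i/n_T, p_i = y_i·P. K = p_B^2 / (p_C p_D^3).
Setting this equal to 0.156 atm^-2 and taking the physical root (0 < X < 1) gives X = 0.489.
Then n_B = 0.978, n_T = 3.02, so y_B = 0.323.

y_B = 0.323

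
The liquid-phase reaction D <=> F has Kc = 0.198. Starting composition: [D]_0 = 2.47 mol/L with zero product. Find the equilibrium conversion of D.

Let X = conversion of D; extent ξ = 2.47·X mol/L.
Concentrations: [D] = 2.47 − 2.47X; [F] = 2.47X.
Kc = [F] / ([D]).
Setting equal to 0.198 and solving for X on (0,1) gives X = 0.165.

X = 0.165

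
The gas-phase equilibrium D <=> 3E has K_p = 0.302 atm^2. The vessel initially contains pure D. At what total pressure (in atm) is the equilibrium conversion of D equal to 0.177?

Basis: 1 mol D initially; let X = conversion of D. Extent ξ = X.
Species balance: n_D = 1 − X; n_E = 3X.
Total moles n_T = 1 + 2X.
K_p = p_E^3 / (p_D) with p_i = (n_i/n_T)·P.
At X = 0.177: the mole-fraction product g(X) = Π y_i^ν_i = 0.09923. Since K_p = g(X)·P^{2}, P = (K_p/g)^(1/2) = (0.302/0.09923)^(1/2) = 1.74 atm.

P = 1.74 atm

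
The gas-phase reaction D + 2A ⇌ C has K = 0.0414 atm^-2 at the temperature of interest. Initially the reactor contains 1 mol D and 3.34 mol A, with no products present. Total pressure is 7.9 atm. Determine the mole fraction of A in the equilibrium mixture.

Basis: 1 mol D initially; let X = conversion of D. Extent ξ = X.
Mole table: n_D = 1 − X; n_A = 3.34 − 2X; n_C = X.
Summing: n_T = 4.34 − 2X.
Mole fractions y_i = n_i/n_T; K = p_C / (p_D p_A^2) with p_i = y_i·P.
Equating to 0.0414 atm^-2 and solving on 0 < X < 1: X = 0.552.
Then n_A = 2.24, n_T = 3.24, so y_A = 0.691.

y_A = 0.691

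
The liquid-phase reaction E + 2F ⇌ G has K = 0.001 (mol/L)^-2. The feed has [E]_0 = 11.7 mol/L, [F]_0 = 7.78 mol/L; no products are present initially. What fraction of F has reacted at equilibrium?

X = 0.131

Let X = conversion of F; extent ξ = 7.78X/2 mol/L.
Concentrations: [E] = 11.7 − 3.89X; [F] = 7.78 − 7.78X; [G] = 3.89X.
K = [G] / ([E] [F]^2).
Solving K = 0.001 for X ∈ (0,1): X = 0.131.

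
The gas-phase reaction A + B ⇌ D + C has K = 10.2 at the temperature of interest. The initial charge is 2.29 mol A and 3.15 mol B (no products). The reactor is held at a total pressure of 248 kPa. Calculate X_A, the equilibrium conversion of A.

Take 2.29 mol A as basis and let X be its fractional conversion, so ξ = 2.29X.
Moles: n_A = 2.29 − 2.29X; n_B = 3.15 − 2.29X; n_D = 2.29X; n_C = 2.29X.
Since Δν = 0, n_T = 5.44 throughout.
With p_i = (n_i/n_T)P, K = p_D p_C / (p_A p_B).
Equating to 10.2 and solving on 0 < X < 1: X = 0.860.

X = 0.860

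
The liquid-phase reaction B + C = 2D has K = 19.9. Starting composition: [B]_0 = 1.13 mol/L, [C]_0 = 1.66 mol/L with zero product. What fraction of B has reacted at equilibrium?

X = 0.804

Let X = conversion of B; extent ξ = 1.13·X mol/L.
Concentrations: [B] = 1.13 − 1.13X; [C] = 1.66 − 1.13X; [D] = 2.26X.
K = [D]^2 / ([B] [C]).
This equals 19.9 at X = 0.804 (the root in 0 < X < 1).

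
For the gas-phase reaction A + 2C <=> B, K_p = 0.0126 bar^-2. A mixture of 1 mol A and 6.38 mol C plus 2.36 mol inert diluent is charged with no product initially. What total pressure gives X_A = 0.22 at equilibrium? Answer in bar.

Let X = conversion of A (basis 1 mol A); extent of reaction ξ = X.
Moles: n_A = 1 − X; n_C = 6.38 − 2X; n_B = X; n_I = 2.36 (inert).
n_T = Σnᵢ = 9.74 − 2X.
K_p = p_B / (p_A p_C^2) with p_i = (n_i/n_T)·P.
At X = 0.22: the mole-fraction product g(X) = Π y_i^ν_i = 0.6914. Since K_p = g(X)·P^{-2}, P = (g/K_p)^(1/2) = (0.6914/0.0126)^(1/2) = 7.41 bar.

P = 7.41 bar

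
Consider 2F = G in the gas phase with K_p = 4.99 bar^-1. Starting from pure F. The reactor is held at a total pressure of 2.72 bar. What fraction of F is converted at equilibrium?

Let X = conversion of F (basis 1 mol F); extent of reaction ξ = 0.5X.
Species balance: n_F = 1 − X; n_G = 0.5X.
Summing: n_T = 1 − 0.5X.
With p_i = (n_i/n_T)P, K_p = p_G / (p_F^2).
Substituting and setting equal to 4.99 bar^-1 gives a polynomial in X; the root in (0,1) is X = 0.866.

X = 0.866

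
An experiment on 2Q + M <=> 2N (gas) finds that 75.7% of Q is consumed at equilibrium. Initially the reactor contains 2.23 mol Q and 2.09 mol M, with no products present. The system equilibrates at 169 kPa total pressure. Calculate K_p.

K_p = 0.16 kPa^-1

Take 2.23 mol Q as basis and let X be its fractional conversion, so ξ = 1.11X.
Species balance: n_Q = 2.23 − 2.23X; n_M = 2.09 − 1.11X; n_N = 2.23X.
n_T = Σnᵢ = 4.32 − 1.11X.
At X = 0.757: n_Q = 0.542, n_M = 1.25, n_N = 1.69, n_T = 3.48.
p_i = (n_i/n_T)·P. K_p = p_N^2 / (p_Q^2 p_M) = 0.16 kPa^-1.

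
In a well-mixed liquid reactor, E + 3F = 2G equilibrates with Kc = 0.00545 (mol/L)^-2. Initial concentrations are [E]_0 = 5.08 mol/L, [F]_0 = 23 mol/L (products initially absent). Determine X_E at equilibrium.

Let X = conversion of E; extent ξ = 5.08·X mol/L.
Concentrations: [E] = 5.08 − 5.08X; [F] = 23 − 15.2X; [G] = 10.2X.
Kc = [G]^2 / ([E] [F]^3).
This equals 0.00545 at X = 0.574 (the root in 0 < X < 1).

X = 0.574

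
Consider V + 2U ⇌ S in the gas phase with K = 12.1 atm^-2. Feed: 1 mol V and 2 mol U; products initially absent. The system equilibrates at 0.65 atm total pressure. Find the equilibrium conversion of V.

Take 1 mol V as basis and let X be its fractional conversion, so ξ = X.
Species balance: n_V = 1 − X; n_U = 2 − 2X; n_S = X.
n_T = Σnᵢ = 3 − 2X.
With p_i = (n_i/n_T)P, K = p_S / (p_V p_U^2).
Setting this equal to 12.1 atm^-2 and taking the physical root (0 < X < 1) gives X = 0.540.

X = 0.540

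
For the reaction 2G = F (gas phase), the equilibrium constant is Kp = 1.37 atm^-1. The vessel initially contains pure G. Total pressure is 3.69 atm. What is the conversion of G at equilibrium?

X = 0.783

Basis: 1 mol G initially; let X = conversion of G. Extent ξ = 0.5X.
Moles: n_G = 1 − X; n_F = 0.5X.
Summing: n_T = 1 − 0.5X.
y_i = n_i/n_T, p_i = y_i·P. Kp = p_F / (p_G^2).
This yields a degree-2 equation in X; solving on (0,1), X = 0.783.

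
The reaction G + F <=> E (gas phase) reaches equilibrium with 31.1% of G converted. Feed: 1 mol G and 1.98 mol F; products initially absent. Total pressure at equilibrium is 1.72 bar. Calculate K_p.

Basis: 1 mol G initially; let X = conversion of G. Extent ξ = X.
Species balance: n_G = 1 − X; n_F = 1.98 − X; n_E = X.
Summing: n_T = 2.98 − X.
At X = 0.311: n_G = 0.689, n_F = 1.67, n_E = 0.311, n_T = 2.67.
p_i = (n_i/n_T)·P. K_p = p_E / (p_G p_F) = 0.42 bar^-1.

K_p = 0.42 bar^-1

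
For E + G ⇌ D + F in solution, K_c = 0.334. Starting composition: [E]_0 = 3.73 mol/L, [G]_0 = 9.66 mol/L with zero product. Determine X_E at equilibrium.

X = 0.552

Let X = conversion of E; extent ξ = 3.73·X mol/L.
Concentrations: [E] = 3.73 − 3.73X; [G] = 9.66 − 3.73X; [D] = 3.73X; [F] = 3.73X.
K_c = [D] [F] / ([E] [G]).
Equating to 0.334: the physical root is X = 0.552.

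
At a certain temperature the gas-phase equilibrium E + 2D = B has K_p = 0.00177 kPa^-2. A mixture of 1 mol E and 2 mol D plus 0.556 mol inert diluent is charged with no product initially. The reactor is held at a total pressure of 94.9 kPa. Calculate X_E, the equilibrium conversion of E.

Take 1 mol E as basis and let X be its fractional conversion, so ξ = X.
Mole table: n_E = 1 − X; n_D = 2 − 2X; n_B = X; n_I = 0.556 (inert).
n_T = Σnᵢ = 3.56 − 2X.
With p_i = (n_i/n_T)P, K_p = p_B / (p_E p_D^2).
Equating to 0.00177 kPa^-2 and solving on 0 < X < 1: X = 0.626.

X = 0.626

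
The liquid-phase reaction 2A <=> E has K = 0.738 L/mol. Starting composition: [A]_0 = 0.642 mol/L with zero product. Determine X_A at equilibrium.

X = 0.373

Let X = conversion of A; extent ξ = 0.642X/2 mol/L.
Concentrations: [A] = 0.642 − 0.642X; [E] = 0.321X.
K = [E] / ([A]^2).
This equals 0.738 at X = 0.373 (the root in 0 < X < 1).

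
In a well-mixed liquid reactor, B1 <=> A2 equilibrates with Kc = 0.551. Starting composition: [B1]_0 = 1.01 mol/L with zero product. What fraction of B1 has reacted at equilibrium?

Let X = conversion of B1; extent ξ = 1.01·X mol/L.
Concentrations: [B1] = 1.01 − 1.01X; [A2] = 1.01X.
Kc = [A2] / ([B1]).
Equating to 0.551: the physical root is X = 0.355.

X = 0.355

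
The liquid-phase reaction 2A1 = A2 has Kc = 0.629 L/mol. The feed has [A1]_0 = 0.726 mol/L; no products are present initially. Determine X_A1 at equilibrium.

Let X = conversion of A1; extent ξ = 0.726X/2 mol/L.
Concentrations: [A1] = 0.726 − 0.726X; [A2] = 0.363X.
Kc = [A2] / ([A1]^2).
Setting equal to 0.629 and solving for X on (0,1) gives X = 0.367.

X = 0.367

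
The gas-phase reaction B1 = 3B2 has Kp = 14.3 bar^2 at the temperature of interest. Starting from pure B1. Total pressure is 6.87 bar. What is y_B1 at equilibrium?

Let X = conversion of B1 (basis 1 mol B1); extent of reaction ξ = X.
Mole table: n_B1 = 1 − X; n_B2 = 3X.
Summing: n_T = 1 + 2X.
With p_i = (n_i/n_T)P, Kp = p_B2^3 / (p_B1).
Substituting and setting equal to 14.3 bar^2 gives a polynomial in X; the root in (0,1) is X = 0.269.
Then n_B1 = 0.731, n_T = 1.54, so y_B1 = 0.476.

y_B1 = 0.476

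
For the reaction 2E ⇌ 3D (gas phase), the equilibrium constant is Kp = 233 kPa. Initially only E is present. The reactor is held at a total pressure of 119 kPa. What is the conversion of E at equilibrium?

X = 0.539

Basis: 1 mol E initially; let X = conversion of E. Extent ξ = 0.5X.
Species balance: n_E = 1 − X; n_D = 1.5X.
Summing: n_T = 1 + 0.5X.
With p_i = (n_i/n_T)P, Kp = p_D^3 / (p_E^2).
Setting this equal to 233 kPa and taking the physical root (0 < X < 1) gives X = 0.539.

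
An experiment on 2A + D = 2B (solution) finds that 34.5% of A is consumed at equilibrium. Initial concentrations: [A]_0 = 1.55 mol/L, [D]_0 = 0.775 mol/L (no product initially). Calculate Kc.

Kc = 0.547 L/mol

Let X = conversion of A.
Concentrations: [A] = 1.55 − 1.55X; [D] = 0.775 − 0.775X; [B] = 1.55X.
At X = 0.345: [A] = 1.02, [D] = 0.508, [B] = 0.535.
Kc = [B]^2 / ([A]^2 [D]) = 0.547 L/mol.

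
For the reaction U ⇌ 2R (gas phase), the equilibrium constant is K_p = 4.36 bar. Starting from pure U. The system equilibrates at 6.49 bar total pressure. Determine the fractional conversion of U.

X = 0.379

Take 1 mol U as basis and let X be its fractional conversion, so ξ = X.
Species balance: n_U = 1 − X; n_R = 2X.
n_T = Σnᵢ = 1 + X.
y_i = n_i/n_T, p_i = y_i·P. K_p = p_R^2 / (p_U).
This yields a degree-2 equation in X; solving on (0,1), X = 0.379.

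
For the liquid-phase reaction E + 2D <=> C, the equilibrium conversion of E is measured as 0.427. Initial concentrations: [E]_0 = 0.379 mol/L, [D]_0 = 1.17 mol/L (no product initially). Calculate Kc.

Kc = 1.04 (mol/L)^-2

Let X = conversion of E.
Concentrations: [E] = 0.379 − 0.379X; [D] = 1.17 − 0.758X; [C] = 0.379X.
At X = 0.427: [E] = 0.217, [D] = 0.846, [C] = 0.162.
Kc = [C] / ([E] [D]^2) = 1.04 (mol/L)^-2.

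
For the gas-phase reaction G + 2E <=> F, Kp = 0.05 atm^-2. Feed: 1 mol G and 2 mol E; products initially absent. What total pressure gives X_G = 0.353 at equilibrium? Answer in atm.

P = 5.86 atm

Basis: 1 mol G initially; let X = conversion of G. Extent ξ = X.
Moles: n_G = 1 − X; n_E = 2 − 2X; n_F = X.
Summing: n_T = 3 − 2X.
Kp = p_F / (p_G p_E^2) with p_i = (n_i/n_T)·P.
At X = 0.353: the mole-fraction product g(X) = Π y_i^ν_i = 1.715. Since Kp = g(X)·P^{-2}, P = (g/Kp)^(1/2) = (1.715/0.05)^(1/2) = 5.86 atm.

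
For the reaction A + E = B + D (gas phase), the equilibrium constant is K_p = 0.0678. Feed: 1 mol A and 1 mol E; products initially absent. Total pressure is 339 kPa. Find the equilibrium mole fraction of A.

Basis: 1 mol A initially; let X = conversion of A. Extent ξ = X.
At extent ξ: n_A = 1 − X; n_E = 1 − X; n_B = X; n_D = X.
Since Δν = 0, n_T = 2 throughout.
y_i = n_i/n_T, p_i = y_i·P. K_p = p_B p_D / (p_A p_E).
This yields a degree-2 equation in X; solving on (0,1), X = 0.207.
Then n_A = 0.793, n_T = 2, so y_A = 0.397.

y_A = 0.397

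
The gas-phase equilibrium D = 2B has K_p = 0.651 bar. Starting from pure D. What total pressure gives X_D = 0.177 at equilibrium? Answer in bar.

P = 5.03 bar

Let X = conversion of D (basis 1 mol D); extent of reaction ξ = X.
Mole table: n_D = 1 − X; n_B = 2X.
Summing: n_T = 1 + X.
K_p = p_B^2 / (p_D) with p_i = (n_i/n_T)·P.
At X = 0.177: the mole-fraction product g(X) = Π y_i^ν_i = 0.1294. Since K_p = g(X)·P^{1}, P = (K_p/g)^(1/1) = (0.651/0.1294)^(1/1) = 5.03 bar.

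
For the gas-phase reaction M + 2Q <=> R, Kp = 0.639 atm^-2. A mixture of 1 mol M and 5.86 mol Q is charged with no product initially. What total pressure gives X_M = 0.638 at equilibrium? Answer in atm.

Take 1 mol M as basis and let X be its fractional conversion, so ξ = X.
At extent ξ: n_M = 1 − X; n_Q = 5.86 − 2X; n_R = X.
n_T = Σnᵢ = 6.86 − 2X.
Kp = p_R / (p_M p_Q^2) with p_i = (n_i/n_T)·P.
At X = 0.638: the mole-fraction product g(X) = Π y_i^ν_i = 2.615. Since Kp = g(X)·P^{-2}, P = (g/Kp)^(1/2) = (2.615/0.639)^(1/2) = 2.02 atm.

P = 2.02 atm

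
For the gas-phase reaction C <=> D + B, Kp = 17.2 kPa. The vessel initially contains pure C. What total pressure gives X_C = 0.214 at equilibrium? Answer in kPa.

Let X = conversion of C (basis 1 mol C); extent of reaction ξ = X.
Moles: n_C = 1 − X; n_D = X; n_B = X.
Summing: n_T = 1 + X.
Kp = p_D p_B / (p_C) with p_i = (n_i/n_T)·P.
At X = 0.214: the mole-fraction product g(X) = Π y_i^ν_i = 0.04799. Since Kp = g(X)·P^{1}, P = (Kp/g)^(1/1) = (17.2/0.04799)^(1/1) = 358 kPa.

P = 358 kPa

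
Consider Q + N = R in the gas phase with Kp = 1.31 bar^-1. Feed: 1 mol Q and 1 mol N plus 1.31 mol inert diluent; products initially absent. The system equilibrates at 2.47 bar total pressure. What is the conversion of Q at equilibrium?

Take 1 mol Q as basis and let X be its fractional conversion, so ξ = X.
At extent ξ: n_Q = 1 − X; n_N = 1 − X; n_R = X; n_I = 1.31 (inert).
Total moles n_T = 3.31 − X.
y_i = n_i/n_T, p_i = y_i·P. Kp = p_R / (p_Q p_N).
This yields a degree-2 equation in X; solving on (0,1), X = 0.400.

X = 0.400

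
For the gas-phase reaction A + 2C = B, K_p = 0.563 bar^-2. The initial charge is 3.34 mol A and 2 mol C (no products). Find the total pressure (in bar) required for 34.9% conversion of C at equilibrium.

Basis: 2 mol C initially; let X = conversion of C. Extent ξ = X.
Mole table: n_A = 3.34 − X; n_C = 2 − 2X; n_B = X.
n_T = Σnᵢ = 5.34 − 2X.
K_p = p_B / (p_A p_C^2) with p_i = (n_i/n_T)·P.
At X = 0.349: the mole-fraction product g(X) = Π y_i^ν_i = 1.483. Since K_p = g(X)·P^{-2}, P = (g/K_p)^(1/2) = (1.483/0.563)^(1/2) = 1.62 bar.

P = 1.62 bar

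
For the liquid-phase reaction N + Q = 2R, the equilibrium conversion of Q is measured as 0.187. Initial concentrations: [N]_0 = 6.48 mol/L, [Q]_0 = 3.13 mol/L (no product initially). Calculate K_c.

K_c = 0.0914

Let X = conversion of Q.
Concentrations: [N] = 6.48 − 3.13X; [Q] = 3.13 − 3.13X; [R] = 6.26X.
At X = 0.187: [N] = 5.89, [Q] = 2.54, [R] = 1.17.
K_c = [R]^2 / ([N] [Q]) = 0.0914.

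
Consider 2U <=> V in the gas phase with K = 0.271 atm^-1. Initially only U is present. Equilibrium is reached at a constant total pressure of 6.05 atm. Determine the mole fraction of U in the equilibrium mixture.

y_U = 0.533

Basis: 1 mol U initially; let X = conversion of U. Extent ξ = 0.5X.
Moles: n_U = 1 − X; n_V = 0.5X.
Total moles n_T = 1 − 0.5X.
With p_i = (n_i/n_T)P, K = p_V / (p_U^2).
Setting this equal to 0.271 atm^-1 and taking the physical root (0 < X < 1) gives X = 0.636.
Then n_U = 0.364, n_T = 0.682, so y_U = 0.533.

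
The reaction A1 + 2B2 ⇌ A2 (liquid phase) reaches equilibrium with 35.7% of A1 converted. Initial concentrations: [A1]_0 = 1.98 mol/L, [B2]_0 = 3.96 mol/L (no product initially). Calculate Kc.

Kc = 0.0856 (mol/L)^-2

Let X = conversion of A1.
Concentrations: [A1] = 1.98 − 1.98X; [B2] = 3.96 − 3.96X; [A2] = 1.98X.
At X = 0.357: [A1] = 1.27, [B2] = 2.55, [A2] = 0.707.
Kc = [A2] / ([A1] [B2]^2) = 0.0856 (mol/L)^-2.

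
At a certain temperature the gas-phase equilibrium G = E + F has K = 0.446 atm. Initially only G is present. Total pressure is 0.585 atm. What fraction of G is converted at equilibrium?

Take 1 mol G as basis and let X be its fractional conversion, so ξ = X.
Species balance: n_G = 1 − X; n_E = X; n_F = X.
Summing: n_T = 1 + X.
With p_i = (n_i/n_T)P, K = p_E p_F / (p_G).
Equating to 0.446 atm and solving on 0 < X < 1: X = 0.658.

X = 0.658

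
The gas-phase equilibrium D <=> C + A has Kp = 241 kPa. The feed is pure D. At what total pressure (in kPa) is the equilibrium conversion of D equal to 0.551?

Basis: 1 mol D initially; let X = conversion of D. Extent ξ = X.
Mole table: n_D = 1 − X; n_C = X; n_A = X.
n_T = Σnᵢ = 1 + X.
Kp = p_C p_A / (p_D) with p_i = (n_i/n_T)·P.
At X = 0.551: the mole-fraction product g(X) = Π y_i^ν_i = 0.436. Since Kp = g(X)·P^{1}, P = (Kp/g)^(1/1) = (241/0.436)^(1/1) = 553 kPa.

P = 553 kPa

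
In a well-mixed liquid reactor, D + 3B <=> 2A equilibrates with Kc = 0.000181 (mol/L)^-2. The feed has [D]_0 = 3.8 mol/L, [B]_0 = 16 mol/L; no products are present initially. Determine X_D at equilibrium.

X = 0.167

Let X = conversion of D; extent ξ = 3.8·X mol/L.
Concentrations: [D] = 3.8 − 3.8X; [B] = 16 − 11.4X; [A] = 7.6X.
Kc = [A]^2 / ([D] [B]^3).
Setting equal to 0.000181 and solving for X on (0,1) gives X = 0.167.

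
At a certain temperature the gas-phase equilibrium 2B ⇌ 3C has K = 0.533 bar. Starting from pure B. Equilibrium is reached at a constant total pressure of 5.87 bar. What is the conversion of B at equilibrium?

X = 0.256

Let X = conversion of B (basis 1 mol B); extent of reaction ξ = 0.5X.
Species balance: n_B = 1 − X; n_C = 1.5X.
Total moles n_T = 1 + 0.5X.
y_i = n_i/n_T, p_i = y_i·P. K = p_C^3 / (p_B^2).
Setting this equal to 0.533 bar and taking the physical root (0 < X < 1) gives X = 0.256.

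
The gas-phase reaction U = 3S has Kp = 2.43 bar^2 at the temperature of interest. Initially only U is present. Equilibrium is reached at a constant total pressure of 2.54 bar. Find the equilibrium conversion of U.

X = 0.291

Let X = conversion of U (basis 1 mol U); extent of reaction ξ = X.
Species balance: n_U = 1 − X; n_S = 3X.
n_T = Σnᵢ = 1 + 2X.
y_i = n_i/n_T, p_i = y_i·P. Kp = p_S^3 / (p_U).
Setting this equal to 2.43 bar^2 and taking the physical root (0 < X < 1) gives X = 0.291.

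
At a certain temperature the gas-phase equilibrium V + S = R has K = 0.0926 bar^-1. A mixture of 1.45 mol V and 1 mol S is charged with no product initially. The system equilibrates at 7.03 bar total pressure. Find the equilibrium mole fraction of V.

y_V = 0.543

Let X = conversion of S (basis 1 mol S); extent of reaction ξ = X.
At extent ξ: n_V = 1.45 − X; n_S = 1 − X; n_R = X.
Summing: n_T = 2.45 − X.
Mole fractions y_i = n_i/n_T; K = p_R / (p_V p_S) with p_i = y_i·P.
Equating to 0.0926 bar^-1 and solving on 0 < X < 1: X = 0.261.
Then n_V = 1.19, n_T = 2.19, so y_V = 0.543.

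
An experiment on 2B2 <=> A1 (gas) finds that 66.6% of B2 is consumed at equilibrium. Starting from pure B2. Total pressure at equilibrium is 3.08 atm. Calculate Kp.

Kp = 0.646 atm^-1

Basis: 1 mol B2 initially; let X = conversion of B2. Extent ξ = 0.5X.
Mole table: n_B2 = 1 − X; n_A1 = 0.5X.
Summing: n_T = 1 − 0.5X.
At X = 0.666: n_B2 = 0.334, n_A1 = 0.333, n_T = 0.667.
p_i = (n_i/n_T)·P. Kp = p_A1 / (p_B2^2) = 0.646 atm^-1.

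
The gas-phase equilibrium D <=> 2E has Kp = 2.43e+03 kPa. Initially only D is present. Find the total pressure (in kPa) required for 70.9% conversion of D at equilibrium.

P = 601 kPa

Let X = conversion of D (basis 1 mol D); extent of reaction ξ = X.
Moles: n_D = 1 − X; n_E = 2X.
Total moles n_T = 1 + X.
Kp = p_E^2 / (p_D) with p_i = (n_i/n_T)·P.
At X = 0.709: the mole-fraction product g(X) = Π y_i^ν_i = 4.043. Since Kp = g(X)·P^{1}, P = (Kp/g)^(1/1) = (2.43e+03/4.043)^(1/1) = 601 kPa.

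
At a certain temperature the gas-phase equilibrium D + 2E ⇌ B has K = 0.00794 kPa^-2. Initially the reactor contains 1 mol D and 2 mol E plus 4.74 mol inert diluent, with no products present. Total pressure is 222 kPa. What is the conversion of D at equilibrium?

Basis: 1 mol D initially; let X = conversion of D. Extent ξ = X.
At extent ξ: n_D = 1 − X; n_E = 2 − 2X; n_B = X; n_I = 4.74 (inert).
Total moles n_T = 7.74 − 2X.
y_i = n_i/n_T, p_i = y_i·P. K = p_B / (p_D p_E^2).
Setting this equal to 0.00794 kPa^-2 and taking the physical root (0 < X < 1) gives X = 0.736.

X = 0.736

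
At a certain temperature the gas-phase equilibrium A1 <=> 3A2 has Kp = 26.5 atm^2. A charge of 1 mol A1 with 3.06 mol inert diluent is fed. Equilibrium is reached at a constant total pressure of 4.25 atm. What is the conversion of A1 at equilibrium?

Take 1 mol A1 as basis and let X be its fractional conversion, so ξ = X.
Moles: n_A1 = 1 − X; n_A2 = 3X; n_I = 3.06 (inert).
n_T = Σnᵢ = 4.06 + 2X.
With p_i = (n_i/n_T)P, Kp = p_A2^3 / (p_A1).
Equating to 26.5 atm^2 and solving on 0 < X < 1: X = 0.749.

X = 0.749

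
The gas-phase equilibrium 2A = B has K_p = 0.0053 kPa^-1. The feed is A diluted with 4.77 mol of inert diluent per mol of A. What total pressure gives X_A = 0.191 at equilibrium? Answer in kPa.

P = 156 kPa

Basis: 1 mol A initially; let X = conversion of A. Extent ξ = 0.5X.
Species balance: n_A = 1 − X; n_B = 0.5X; n_I = 4.77 (inert).
Summing: n_T = 5.77 − 0.5X.
K_p = p_B / (p_A^2) with p_i = (n_i/n_T)·P.
At X = 0.191: the mole-fraction product g(X) = Π y_i^ν_i = 0.828. Since K_p = g(X)·P^{-1}, P = (g/K_p)^(1/1) = (0.828/0.0053)^(1/1) = 156 kPa.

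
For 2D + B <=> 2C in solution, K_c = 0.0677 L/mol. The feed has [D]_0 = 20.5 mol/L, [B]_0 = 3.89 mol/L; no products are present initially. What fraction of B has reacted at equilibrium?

X = 0.628

Let X = conversion of B; extent ξ = 3.89·X mol/L.
Concentrations: [D] = 20.5 − 7.78X; [B] = 3.89 − 3.89X; [C] = 7.78X.
K_c = [C]^2 / ([D]^2 [B]).
Equating to 0.0677 L/mol: the physical root is X = 0.628.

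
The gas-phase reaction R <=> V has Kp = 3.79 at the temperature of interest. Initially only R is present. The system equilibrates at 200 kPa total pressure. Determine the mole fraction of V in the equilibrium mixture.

y_V = 0.791

Let X = conversion of R (basis 1 mol R); extent of reaction ξ = X.
Mole table: n_R = 1 − X; n_V = X.
Since Δν = 0, n_T = 1 throughout.
Mole fractions y_i = n_i/n_T; Kp = p_V / (p_R) with p_i = y_i·P.
Setting this equal to 3.79 and taking the physical root (0 < X < 1) gives X = 0.791.
Then n_V = 0.791, n_T = 1, so y_V = 0.791.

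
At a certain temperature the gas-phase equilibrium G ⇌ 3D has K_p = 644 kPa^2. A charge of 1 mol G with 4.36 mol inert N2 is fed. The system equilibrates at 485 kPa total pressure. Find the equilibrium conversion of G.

X = 0.140

Let X = conversion of G (basis 1 mol G); extent of reaction ξ = X.
Moles: n_G = 1 − X; n_D = 3X; n_I = 4.36 (inert).
Summing: n_T = 5.36 + 2X.
With p_i = (n_i/n_T)P, K_p = p_D^3 / (p_G).
Substituting and setting equal to 644 kPa^2 gives a polynomial in X; the root in (0,1) is X = 0.140.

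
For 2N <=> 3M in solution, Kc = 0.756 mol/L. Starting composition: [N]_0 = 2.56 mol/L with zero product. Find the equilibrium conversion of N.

Let X = conversion of N; extent ξ = 2.56X/2 mol/L.
Concentrations: [N] = 2.56 − 2.56X; [M] = 3.84X.
Kc = [M]^3 / ([N]^2).
Solving Kc = 0.756 for X ∈ (0,1): X = 0.337.

X = 0.337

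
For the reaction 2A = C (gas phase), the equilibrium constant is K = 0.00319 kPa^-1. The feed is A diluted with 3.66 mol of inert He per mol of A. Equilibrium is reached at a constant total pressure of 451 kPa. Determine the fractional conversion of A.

Let X = conversion of A (basis 1 mol A); extent of reaction ξ = 0.5X.
Moles: n_A = 1 − X; n_C = 0.5X; n_I = 3.66 (inert).
Total moles n_T = 4.66 − 0.5X.
With p_i = (n_i/n_T)P, K = p_C / (p_A^2).
Equating to 0.00319 kPa^-1 and solving on 0 < X < 1: X = 0.307.

X = 0.307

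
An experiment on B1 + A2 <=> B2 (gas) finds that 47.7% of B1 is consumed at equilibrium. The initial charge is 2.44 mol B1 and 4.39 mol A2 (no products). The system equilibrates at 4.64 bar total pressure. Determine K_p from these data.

Take 2.44 mol B1 as basis and let X be its fractional conversion, so ξ = 2.44X.
Species balance: n_B1 = 2.44 − 2.44X; n_A2 = 4.39 − 2.44X; n_B2 = 2.44X.
Summing: n_T = 6.83 − 2.44X.
At X = 0.477: n_B1 = 1.28, n_A2 = 3.23, n_B2 = 1.16, n_T = 5.67.
p_i = (n_i/n_T)·P. K_p = p_B2 / (p_B1 p_A2) = 0.345 bar^-1.

K_p = 0.345 bar^-1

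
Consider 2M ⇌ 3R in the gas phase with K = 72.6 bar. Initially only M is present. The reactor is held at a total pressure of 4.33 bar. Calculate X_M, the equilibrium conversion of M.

Take 1 mol M as basis and let X be its fractional conversion, so ξ = 0.5X.
Moles: n_M = 1 − X; n_R = 1.5X.
n_T = Σnᵢ = 1 + 0.5X.
y_i = n_i/n_T, p_i = y_i·P. K = p_R^3 / (p_M^2).
This yields a degree-3 equation in X; solving on (0,1), X = 0.751.

X = 0.751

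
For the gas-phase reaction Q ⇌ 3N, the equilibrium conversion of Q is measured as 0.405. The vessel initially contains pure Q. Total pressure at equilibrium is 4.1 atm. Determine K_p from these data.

Basis: 1 mol Q initially; let X = conversion of Q. Extent ξ = X.
Mole table: n_Q = 1 − X; n_N = 3X.
n_T = Σnᵢ = 1 + 2X.
At X = 0.405: n_Q = 0.595, n_N = 1.22, n_T = 1.81.
p_i = (n_i/n_T)·P. K_p = p_N^3 / (p_Q) = 15.5 atm^2.

K_p = 15.5 atm^2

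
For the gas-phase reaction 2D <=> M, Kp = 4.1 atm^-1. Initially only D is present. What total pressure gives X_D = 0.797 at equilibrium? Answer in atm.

P = 1.42 atm

Basis: 1 mol D initially; let X = conversion of D. Extent ξ = 0.5X.
At extent ξ: n_D = 1 − X; n_M = 0.5X.
Total moles n_T = 1 − 0.5X.
Kp = p_M / (p_D^2) with p_i = (n_i/n_T)·P.
At X = 0.797: the mole-fraction product g(X) = Π y_i^ν_i = 5.817. Since Kp = g(X)·P^{-1}, P = (g/Kp)^(1/1) = (5.817/4.1)^(1/1) = 1.42 atm.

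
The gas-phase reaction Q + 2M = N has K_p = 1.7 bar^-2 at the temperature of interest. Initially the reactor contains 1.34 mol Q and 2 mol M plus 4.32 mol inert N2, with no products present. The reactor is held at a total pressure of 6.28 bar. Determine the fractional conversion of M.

X = 0.631

Basis: 2 mol M initially; let X = conversion of M. Extent ξ = X.
Mole table: n_Q = 1.34 − X; n_M = 2 − 2X; n_N = X; n_I = 4.32 (inert).
Total moles n_T = 7.66 − 2X.
y_i = n_i/n_T, p_i = y_i·P. K_p = p_N / (p_Q p_M^2).
Substituting and setting equal to 1.7 bar^-2 gives a polynomial in X; the root in (0,1) is X = 0.631.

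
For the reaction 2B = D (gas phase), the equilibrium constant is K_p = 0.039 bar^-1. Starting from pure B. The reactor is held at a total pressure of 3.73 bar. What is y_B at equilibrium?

y_B = 0.886

Let X = conversion of B (basis 1 mol B); extent of reaction ξ = 0.5X.
At extent ξ: n_B = 1 − X; n_D = 0.5X.
Total moles n_T = 1 − 0.5X.
With p_i = (n_i/n_T)P, K_p = p_D / (p_B^2).
Substituting and setting equal to 0.039 bar^-1 gives a polynomial in X; the root in (0,1) is X = 0.205.
Then n_B = 0.795, n_T = 0.898, so y_B = 0.886.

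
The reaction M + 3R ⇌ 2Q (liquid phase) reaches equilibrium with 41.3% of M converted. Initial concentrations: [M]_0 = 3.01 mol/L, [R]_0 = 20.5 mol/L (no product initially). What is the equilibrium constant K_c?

K_c = 0.000742 (mol/L)^-2

Let X = conversion of M.
Concentrations: [M] = 3.01 − 3.01X; [R] = 20.5 − 9.03X; [Q] = 6.02X.
At X = 0.413: [M] = 1.77, [R] = 16.8, [Q] = 2.49.
K_c = [Q]^2 / ([M] [R]^3) = 0.000742 (mol/L)^-2.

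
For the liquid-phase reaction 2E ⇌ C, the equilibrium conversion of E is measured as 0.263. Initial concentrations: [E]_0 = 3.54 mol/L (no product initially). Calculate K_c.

Let X = conversion of E.
Concentrations: [E] = 3.54 − 3.54X; [C] = 1.77X.
At X = 0.263: [E] = 2.61, [C] = 0.466.
K_c = [C] / ([E]^2) = 0.0684 L/mol.

K_c = 0.0684 L/mol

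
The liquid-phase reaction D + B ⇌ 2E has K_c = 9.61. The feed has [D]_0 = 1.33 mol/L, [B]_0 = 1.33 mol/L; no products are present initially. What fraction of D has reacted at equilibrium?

X = 0.608

Let X = conversion of D; extent ξ = 1.33·X mol/L.
Concentrations: [D] = 1.33 − 1.33X; [B] = 1.33 − 1.33X; [E] = 2.66X.
K_c = [E]^2 / ([D] [B]).
This equals 9.61 at X = 0.608 (the root in 0 < X < 1).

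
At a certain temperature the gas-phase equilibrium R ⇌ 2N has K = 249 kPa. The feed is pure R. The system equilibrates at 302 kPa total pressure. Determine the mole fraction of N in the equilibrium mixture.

y_N = 0.585

Take 1 mol R as basis and let X be its fractional conversion, so ξ = X.
Mole table: n_R = 1 − X; n_N = 2X.
Summing: n_T = 1 + X.
Mole fractions y_i = n_i/n_T; K = p_N^2 / (p_R) with p_i = y_i·P.
Equating to 249 kPa and solving on 0 < X < 1: X = 0.413.
Then n_N = 0.827, n_T = 1.41, so y_N = 0.585.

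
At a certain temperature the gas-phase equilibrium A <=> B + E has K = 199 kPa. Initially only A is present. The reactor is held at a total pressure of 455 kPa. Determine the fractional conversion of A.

Let X = conversion of A (basis 1 mol A); extent of reaction ξ = X.
Species balance: n_A = 1 − X; n_B = X; n_E = X.
Total moles n_T = 1 + X.
With p_i = (n_i/n_T)P, K = p_B p_E / (p_A).
Setting this equal to 199 kPa and taking the physical root (0 < X < 1) gives X = 0.552.

X = 0.552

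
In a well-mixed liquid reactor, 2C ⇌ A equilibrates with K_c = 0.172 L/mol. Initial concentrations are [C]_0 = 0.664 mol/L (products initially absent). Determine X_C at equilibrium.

X = 0.161

Let X = conversion of C; extent ξ = 0.664X/2 mol/L.
Concentrations: [C] = 0.664 − 0.664X; [A] = 0.332X.
K_c = [A] / ([C]^2).
Solving K_c = 0.172 for X ∈ (0,1): X = 0.161.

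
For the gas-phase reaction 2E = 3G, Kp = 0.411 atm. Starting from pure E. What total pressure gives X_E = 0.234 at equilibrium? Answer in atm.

Take 1 mol E as basis and let X be its fractional conversion, so ξ = 0.5X.
Species balance: n_E = 1 − X; n_G = 1.5X.
Total moles n_T = 1 + 0.5X.
Kp = p_G^3 / (p_E^2) with p_i = (n_i/n_T)·P.
At X = 0.234: the mole-fraction product g(X) = Π y_i^ν_i = 0.06598. Since Kp = g(X)·P^{1}, P = (Kp/g)^(1/1) = (0.411/0.06598)^(1/1) = 6.23 atm.

P = 6.23 atm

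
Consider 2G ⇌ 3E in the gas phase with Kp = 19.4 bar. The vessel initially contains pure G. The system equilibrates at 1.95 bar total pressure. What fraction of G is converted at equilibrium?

X = 0.704

Let X = conversion of G (basis 1 mol G); extent of reaction ξ = 0.5X.
At extent ξ: n_G = 1 − X; n_E = 1.5X.
Total moles n_T = 1 + 0.5X.
y_i = n_i/n_T, p_i = y_i·P. Kp = p_E^3 / (p_G^2).
Substituting and setting equal to 19.4 bar gives a polynomial in X; the root in (0,1) is X = 0.704.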